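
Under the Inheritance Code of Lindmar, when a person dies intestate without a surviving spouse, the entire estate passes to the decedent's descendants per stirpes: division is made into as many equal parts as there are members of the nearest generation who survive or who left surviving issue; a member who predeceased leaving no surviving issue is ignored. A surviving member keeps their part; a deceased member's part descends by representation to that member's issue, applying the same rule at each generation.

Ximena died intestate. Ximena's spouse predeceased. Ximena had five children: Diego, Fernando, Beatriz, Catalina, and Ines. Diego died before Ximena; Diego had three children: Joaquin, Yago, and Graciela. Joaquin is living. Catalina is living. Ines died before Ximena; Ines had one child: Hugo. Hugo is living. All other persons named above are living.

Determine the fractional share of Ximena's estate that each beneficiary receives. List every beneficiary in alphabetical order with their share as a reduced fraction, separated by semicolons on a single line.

There is no surviving spouse, so the entire estate passes to Ximena's descendants per stirpes.
The estate is divided into 5 equal shares of 1/5 among Diego, Fernando, Beatriz, Catalina, Ines.
Diego predeceased; the 1/5 allotted to Diego's branch passes to Diego's issue by representation.
The 1/5 is divided into 3 equal shares of 1/15 among Joaquin, Yago, Graciela.
Joaquin is living and takes 1/15.
Yago is living and takes 1/15.
Graciela is living and takes 1/15.
Fernando is living and takes 1/5.
Beatriz is living and takes 1/5.
Catalina is living and takes 1/5.
Ines predeceased; the 1/5 allotted to Ines's branch passes to Ines's issue by representation.
Hugo is the sole taker at this level and receives the full 1/5.

Beatriz 1/5; Catalina 1/5; Fernando 1/5; Graciela 1/15; Hugo 1/5; Joaquin 1/15; Yago 1/15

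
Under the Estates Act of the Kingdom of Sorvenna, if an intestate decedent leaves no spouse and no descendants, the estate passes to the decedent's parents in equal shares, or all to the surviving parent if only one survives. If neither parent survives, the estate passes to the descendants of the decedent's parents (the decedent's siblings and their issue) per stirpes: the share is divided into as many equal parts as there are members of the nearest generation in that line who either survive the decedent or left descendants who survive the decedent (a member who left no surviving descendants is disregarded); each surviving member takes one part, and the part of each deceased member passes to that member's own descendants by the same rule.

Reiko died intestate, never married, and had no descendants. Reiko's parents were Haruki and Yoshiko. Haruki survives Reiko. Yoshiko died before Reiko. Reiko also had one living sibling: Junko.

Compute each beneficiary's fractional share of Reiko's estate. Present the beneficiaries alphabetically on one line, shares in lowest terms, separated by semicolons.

Only one parent, Haruki, survives, so Haruki takes the entire estate. The siblings take nothing because a surviving parent has priority.

Haruki 1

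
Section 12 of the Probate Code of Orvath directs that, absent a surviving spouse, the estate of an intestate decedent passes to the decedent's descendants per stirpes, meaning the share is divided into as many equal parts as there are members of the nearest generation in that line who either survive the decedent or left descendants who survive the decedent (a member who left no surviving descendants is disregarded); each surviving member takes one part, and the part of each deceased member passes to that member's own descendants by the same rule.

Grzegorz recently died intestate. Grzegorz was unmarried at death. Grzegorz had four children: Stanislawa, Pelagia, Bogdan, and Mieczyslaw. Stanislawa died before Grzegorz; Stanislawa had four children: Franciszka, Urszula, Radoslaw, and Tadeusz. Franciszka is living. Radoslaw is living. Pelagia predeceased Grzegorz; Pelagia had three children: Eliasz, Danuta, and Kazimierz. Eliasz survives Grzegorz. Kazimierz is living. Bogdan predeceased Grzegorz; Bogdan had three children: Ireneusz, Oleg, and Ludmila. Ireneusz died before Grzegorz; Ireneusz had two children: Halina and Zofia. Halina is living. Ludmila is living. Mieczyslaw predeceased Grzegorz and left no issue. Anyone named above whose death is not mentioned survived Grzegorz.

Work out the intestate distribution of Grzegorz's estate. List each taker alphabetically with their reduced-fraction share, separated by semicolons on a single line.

Danuta 1/9; Eliasz 1/9; Franciszka 1/12; Halina 1/18; Kazimierz 1/9; Ludmila 1/9; Oleg 1/9; Radoslaw 1/12; Tadeusz 1/12; Urszula 1/12; Zofia 1/18

There is no surviving spouse, so the entire estate passes to Grzegorz's descendants per stirpes.
Mieczyslaw left no surviving issue, so that branch lapses and is disregarded.
The estate is divided into 3 equal shares of 1/3 among Stanislawa, Pelagia, Bogdan.
Stanislawa predeceased; the 1/3 allotted to Stanislawa's branch passes to Stanislawa's issue by representation.
The 1/3 is divided into 4 equal shares of 1/12 among Franciszka, Urszula, Radoslaw, Tadeusz.
Franciszka is living and takes 1/12.
Urszula is living and takes 1/12.
Radoslaw is living and takes 1/12.
Tadeusz is living and takes 1/12.
Pelagia predeceased; the 1/3 allotted to Pelagia's branch passes to Pelagia's issue by representation.
The 1/3 is divided into 3 equal shares of 1/9 among Eliasz, Danuta, Kazimierz.
Eliasz is living and takes 1/9.
Danuta is living and takes 1/9.
Kazimierz is living and takes 1/9.
Bogdan predeceased; the 1/3 allotted to Bogdan's branch passes to Bogdan's issue by representation.
The 1/3 is divided into 3 equal shares of 1/9 among Ireneusz, Oleg, Ludmila.
Ireneusz predeceased; the 1/9 allotted to Ireneusz's branch passes to Ireneusz's issue by representation.
The 1/9 is divided into 2 equal shares of 1/18 among Halina, Zofia.
Halina is living and takes 1/18.
Zofia is living and takes 1/18.
Oleg is living and takes 1/9.
Ludmila is living and takes 1/9.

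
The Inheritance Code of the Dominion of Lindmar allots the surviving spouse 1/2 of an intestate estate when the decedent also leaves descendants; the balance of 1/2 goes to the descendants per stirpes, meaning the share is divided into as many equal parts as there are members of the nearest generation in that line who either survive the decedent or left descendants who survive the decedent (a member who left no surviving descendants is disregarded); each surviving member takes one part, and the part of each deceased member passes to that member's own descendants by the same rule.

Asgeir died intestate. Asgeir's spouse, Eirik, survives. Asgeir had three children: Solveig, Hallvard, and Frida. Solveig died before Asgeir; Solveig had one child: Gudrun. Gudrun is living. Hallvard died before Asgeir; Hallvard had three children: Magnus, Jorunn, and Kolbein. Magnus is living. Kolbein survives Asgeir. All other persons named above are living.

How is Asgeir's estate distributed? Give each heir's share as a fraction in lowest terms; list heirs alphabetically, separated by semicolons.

Eirik 1/2; Frida 1/6; Gudrun 1/6; Jorunn 1/18; Kolbein 1/18; Magnus 1/18

Eirik, as surviving spouse, takes 1/2.
The remaining 1/2 passes to Asgeir's descendants per stirpes.
The 1/2 is divided into 3 equal shares of 1/6 among Solveig, Hallvard, Frida.
Solveig predeceased; the 1/6 allotted to Solveig's branch passes to Solveig's issue by representation.
Gudrun is the sole taker at this level and receives the full 1/6.
Hallvard predeceased; the 1/6 allotted to Hallvard's branch passes to Hallvard's issue by representation.
The 1/6 is divided into 3 equal shares of 1/18 among Magnus, Jorunn, Kolbein.
Magnus is living and takes 1/18.
Jorunn is living and takes 1/18.
Kolbein is living and takes 1/18.
Frida is living and takes 1/6.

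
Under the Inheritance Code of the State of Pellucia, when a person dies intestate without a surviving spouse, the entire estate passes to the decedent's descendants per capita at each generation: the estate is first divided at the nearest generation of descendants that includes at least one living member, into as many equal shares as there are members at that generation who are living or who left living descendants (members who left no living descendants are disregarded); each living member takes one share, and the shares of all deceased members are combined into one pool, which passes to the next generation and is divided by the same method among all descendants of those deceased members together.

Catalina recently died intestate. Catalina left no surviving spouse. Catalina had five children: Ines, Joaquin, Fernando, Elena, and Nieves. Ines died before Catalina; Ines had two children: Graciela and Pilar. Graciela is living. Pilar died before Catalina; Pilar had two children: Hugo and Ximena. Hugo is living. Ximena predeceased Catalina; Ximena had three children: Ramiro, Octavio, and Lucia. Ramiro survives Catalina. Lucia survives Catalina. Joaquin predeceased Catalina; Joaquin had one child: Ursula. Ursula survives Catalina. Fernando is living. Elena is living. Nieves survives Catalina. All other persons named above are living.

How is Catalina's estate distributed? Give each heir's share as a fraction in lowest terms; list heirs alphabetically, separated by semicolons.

Elena 1/5; Fernando 1/5; Graciela 2/15; Hugo 1/15; Lucia 1/45; Nieves 1/5; Octavio 1/45; Ramiro 1/45; Ursula 2/15

There is no surviving spouse, so the entire estate passes to Catalina's descendants per capita at each generation.
At generation 1 (Ines, Joaquin, Fernando, Elena, Nieves) there are 5 shares of (1)/5 = 1/5 each.
Living: Fernando, Elena, and Nieves — each takes 1/5.
Deceased: Ines and Joaquin. Their combined 2/5 is pooled and carried to generation 2.
At generation 2 (Graciela, Pilar, Ursula) there are 3 shares of (2/5)/3 = 2/15 each.
Living: Graciela and Ursula — each takes 2/15.
Deceased: Pilar. That 2/15 share is carried to generation 3.
At generation 3 (Hugo, Ximena) there are 2 shares of (2/15)/2 = 1/15 each.
Living: Hugo — each takes 1/15.
Deceased: Ximena. That 1/15 share is carried to generation 4.
At generation 4 (Ramiro, Octavio, Lucia) there are 3 shares of (1/15)/3 = 1/45 each.
Living: Ramiro, Octavio, and Lucia — each takes 1/45.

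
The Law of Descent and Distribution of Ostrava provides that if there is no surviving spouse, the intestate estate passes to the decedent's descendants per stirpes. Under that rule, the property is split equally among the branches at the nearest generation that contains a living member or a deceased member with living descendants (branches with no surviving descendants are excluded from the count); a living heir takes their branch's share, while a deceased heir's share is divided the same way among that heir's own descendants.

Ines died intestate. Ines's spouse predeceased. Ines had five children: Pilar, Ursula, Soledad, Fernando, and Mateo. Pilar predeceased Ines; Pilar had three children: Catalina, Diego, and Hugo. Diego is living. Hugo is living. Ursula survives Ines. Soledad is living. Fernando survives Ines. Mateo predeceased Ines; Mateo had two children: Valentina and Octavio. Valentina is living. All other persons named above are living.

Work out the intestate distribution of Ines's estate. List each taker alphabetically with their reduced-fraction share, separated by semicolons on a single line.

Catalina 1/15; Diego 1/15; Fernando 1/5; Hugo 1/15; Octavio 1/10; Soledad 1/5; Ursula 1/5; Valentina 1/10

There is no surviving spouse, so the entire estate passes to Ines's descendants per stirpes.
The estate is divided into 5 equal shares of 1/5 among Pilar, Ursula, Soledad, Fernando, Mateo.
Pilar predeceased; the 1/5 allotted to Pilar's branch passes to Pilar's issue by representation.
The 1/5 is divided into 3 equal shares of 1/15 among Catalina, Diego, Hugo.
Catalina is living and takes 1/15.
Diego is living and takes 1/15.
Hugo is living and takes 1/15.
Ursula is living and takes 1/5.
Soledad is living and takes 1/5.
Fernando is living and takes 1/5.
Mateo predeceased; the 1/5 allotted to Mateo's branch passes to Mateo's issue by representation.
The 1/5 is divided into 2 equal shares of 1/10 among Valentina, Octavio.
Valentina is living and takes 1/10.
Octavio is living and takes 1/10.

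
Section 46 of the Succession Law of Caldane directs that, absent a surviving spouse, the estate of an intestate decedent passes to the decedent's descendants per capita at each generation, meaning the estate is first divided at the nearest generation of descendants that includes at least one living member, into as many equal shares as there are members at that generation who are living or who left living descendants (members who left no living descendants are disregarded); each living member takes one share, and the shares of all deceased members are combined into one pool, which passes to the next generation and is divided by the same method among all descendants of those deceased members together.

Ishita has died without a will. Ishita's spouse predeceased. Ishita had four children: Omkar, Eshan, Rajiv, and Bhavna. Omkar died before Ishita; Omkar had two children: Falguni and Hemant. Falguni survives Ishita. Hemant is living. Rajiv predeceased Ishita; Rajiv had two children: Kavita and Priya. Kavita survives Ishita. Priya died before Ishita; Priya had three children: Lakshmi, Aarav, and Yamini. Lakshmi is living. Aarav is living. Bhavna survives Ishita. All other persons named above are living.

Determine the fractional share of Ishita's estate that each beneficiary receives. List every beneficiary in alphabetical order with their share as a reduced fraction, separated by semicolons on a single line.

Aarav 1/24; Bhavna 1/4; Eshan 1/4; Falguni 1/8; Hemant 1/8; Kavita 1/8; Lakshmi 1/24; Yamini 1/24

There is no surviving spouse, so the entire estate passes to Ishita's descendants per capita at each generation.
At generation 1 (Omkar, Eshan, Rajiv, Bhavna) there are 4 shares of (1)/4 = 1/4 each.
Living: Eshan and Bhavna — each takes 1/4.
Deceased: Omkar and Rajiv. Their combined 1/2 is pooled and carried to generation 2.
At generation 2 (Falguni, Hemant, Kavita, Priya) there are 4 shares of (1/2)/4 = 1/8 each.
Living: Falguni, Hemant, and Kavita — each takes 1/8.
Deceased: Priya. That 1/8 share is carried to generation 3.
At generation 3 (Lakshmi, Aarav, Yamini) there are 3 shares of (1/8)/3 = 1/24 each.
Living: Lakshmi, Aarav, and Yamini — each takes 1/24.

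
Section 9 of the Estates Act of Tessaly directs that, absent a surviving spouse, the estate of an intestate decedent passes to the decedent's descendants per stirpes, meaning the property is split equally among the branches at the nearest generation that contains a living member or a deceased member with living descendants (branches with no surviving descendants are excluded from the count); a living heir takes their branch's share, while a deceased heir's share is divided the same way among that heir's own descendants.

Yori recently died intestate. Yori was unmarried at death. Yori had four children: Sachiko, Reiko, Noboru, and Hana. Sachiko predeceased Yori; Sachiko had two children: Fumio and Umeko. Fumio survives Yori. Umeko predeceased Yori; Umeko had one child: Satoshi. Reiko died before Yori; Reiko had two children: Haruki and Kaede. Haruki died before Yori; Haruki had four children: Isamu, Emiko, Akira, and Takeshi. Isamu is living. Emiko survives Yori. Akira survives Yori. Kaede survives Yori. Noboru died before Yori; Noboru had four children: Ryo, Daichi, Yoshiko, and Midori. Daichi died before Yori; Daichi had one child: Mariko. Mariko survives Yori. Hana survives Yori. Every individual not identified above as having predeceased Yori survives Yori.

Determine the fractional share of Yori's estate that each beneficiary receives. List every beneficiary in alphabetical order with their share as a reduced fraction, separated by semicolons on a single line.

There is no surviving spouse, so the entire estate passes to Yori's descendants per stirpes.
The estate is divided into 4 equal shares of 1/4 among Sachiko, Reiko, Noboru, Hana.
Sachiko predeceased; the 1/4 allotted to Sachiko's branch passes to Sachiko's issue by representation.
The 1/4 is divided into 2 equal shares of 1/8 among Fumio, Umeko.
Fumio is living and takes 1/8.
Umeko predeceased; the 1/8 allotted to Umeko's branch passes to Umeko's issue by representation.
Satoshi is the sole taker at this level and receives the full 1/8.
Reiko predeceased; the 1/4 allotted to Reiko's branch passes to Reiko's issue by representation.
The 1/4 is divided into 2 equal shares of 1/8 among Haruki, Kaede.
Haruki predeceased; the 1/8 allotted to Haruki's branch passes to Haruki's issue by representation.
The 1/8 is divided into 4 equal shares of 1/32 among Isamu, Emiko, Akira, Takeshi.
Isamu is living and takes 1/32.
Emiko is living and takes 1/32.
Akira is living and takes 1/32.
Takeshi is living and takes 1/32.
Kaede is living and takes 1/8.
Noboru predeceased; the 1/4 allotted to Noboru's branch passes to Noboru's issue by representation.
The 1/4 is divided into 4 equal shares of 1/16 among Ryo, Daichi, Yoshiko, Midori.
Ryo is living and takes 1/16.
Daichi predeceased; the 1/16 allotted to Daichi's branch passes to Daichi's issue by representation.
Mariko is the sole taker at this level and receives the full 1/16.
Yoshiko is living and takes 1/16.
Midori is living and takes 1/16.
Hana is living and takes 1/4.

Akira 1/32; Emiko 1/32; Fumio 1/8; Hana 1/4; Isamu 1/32; Kaede 1/8; Mariko 1/16; Midori 1/16; Ryo 1/16; Satoshi 1/8; Takeshi 1/32; Yoshiko 1/16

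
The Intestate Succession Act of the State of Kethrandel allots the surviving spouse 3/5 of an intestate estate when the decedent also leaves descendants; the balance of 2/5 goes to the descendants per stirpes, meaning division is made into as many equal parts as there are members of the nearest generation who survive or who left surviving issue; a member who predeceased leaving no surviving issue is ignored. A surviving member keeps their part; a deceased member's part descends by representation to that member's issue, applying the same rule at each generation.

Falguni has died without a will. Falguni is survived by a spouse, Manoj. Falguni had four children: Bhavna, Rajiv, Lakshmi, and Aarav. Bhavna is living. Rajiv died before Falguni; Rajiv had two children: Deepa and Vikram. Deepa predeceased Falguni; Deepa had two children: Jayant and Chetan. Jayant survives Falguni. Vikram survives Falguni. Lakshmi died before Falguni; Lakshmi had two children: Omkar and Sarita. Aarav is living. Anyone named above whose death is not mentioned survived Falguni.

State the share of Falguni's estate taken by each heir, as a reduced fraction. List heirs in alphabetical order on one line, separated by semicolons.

Manoj, as surviving spouse, takes 3/5.
The remaining 2/5 passes to Falguni's descendants per stirpes.
The 2/5 is divided into 4 equal shares of 1/10 among Bhavna, Rajiv, Lakshmi, Aarav.
Bhavna is living and takes 1/10.
Rajiv predeceased; the 1/10 allotted to Rajiv's branch passes to Rajiv's issue by representation.
The 1/10 is divided into 2 equal shares of 1/20 among Deepa, Vikram.
Deepa predeceased; the 1/20 allotted to Deepa's branch passes to Deepa's issue by representation.
The 1/20 is divided into 2 equal shares of 1/40 among Jayant, Chetan.
Jayant is living and takes 1/40.
Chetan is living and takes 1/40.
Vikram is living and takes 1/20.
Lakshmi predeceased; the 1/10 allotted to Lakshmi's branch passes to Lakshmi's issue by representation.
The 1/10 is divided into 2 equal shares of 1/20 among Omkar, Sarita.
Omkar is living and takes 1/20.
Sarita is living and takes 1/20.
Aarav is living and takes 1/10.

Aarav 1/10; Bhavna 1/10; Chetan 1/40; Jayant 1/40; Manoj 3/5; Omkar 1/20; Sarita 1/20; Vikram 1/20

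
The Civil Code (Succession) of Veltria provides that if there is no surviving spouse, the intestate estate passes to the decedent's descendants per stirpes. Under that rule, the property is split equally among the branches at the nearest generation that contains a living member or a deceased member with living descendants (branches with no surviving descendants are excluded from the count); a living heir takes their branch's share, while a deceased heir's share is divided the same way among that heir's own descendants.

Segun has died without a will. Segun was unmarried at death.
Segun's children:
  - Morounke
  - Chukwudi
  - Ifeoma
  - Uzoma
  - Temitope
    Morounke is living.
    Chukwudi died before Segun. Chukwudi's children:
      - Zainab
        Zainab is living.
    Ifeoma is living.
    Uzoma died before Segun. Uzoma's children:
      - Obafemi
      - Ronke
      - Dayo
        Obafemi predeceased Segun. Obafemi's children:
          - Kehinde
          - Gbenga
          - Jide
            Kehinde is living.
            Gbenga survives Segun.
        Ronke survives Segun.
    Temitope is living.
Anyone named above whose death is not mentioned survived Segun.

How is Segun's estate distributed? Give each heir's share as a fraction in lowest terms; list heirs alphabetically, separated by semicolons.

There is no surviving spouse, so the entire estate passes to Segun's descendants per stirpes.
The estate is divided into 5 equal shares of 1/5 among Morounke, Chukwudi, Ifeoma, Uzoma, Temitope.
Morounke is living and takes 1/5.
Chukwudi predeceased; the 1/5 allotted to Chukwudi's branch passes to Chukwudi's issue by representation.
Zainab is the sole taker at this level and receives the full 1/5.
Ifeoma is living and takes 1/5.
Uzoma predeceased; the 1/5 allotted to Uzoma's branch passes to Uzoma's issue by representation.
The 1/5 is divided into 3 equal shares of 1/15 among Obafemi, Ronke, Dayo.
Obafemi predeceased; the 1/15 allotted to Obafemi's branch passes to Obafemi's issue by representation.
The 1/15 is divided into 3 equal shares of 1/45 among Kehinde, Gbenga, Jide.
Kehinde is living and takes 1/45.
Gbenga is living and takes 1/45.
Jide is living and takes 1/45.
Ronke is living and takes 1/15.
Dayo is living and takes 1/15.
Temitope is living and takes 1/5.

Dayo 1/15; Gbenga 1/45; Ifeoma 1/5; Jide 1/45; Kehinde 1/45; Morounke 1/5; Ronke 1/15; Temitope 1/5; Zainab 1/5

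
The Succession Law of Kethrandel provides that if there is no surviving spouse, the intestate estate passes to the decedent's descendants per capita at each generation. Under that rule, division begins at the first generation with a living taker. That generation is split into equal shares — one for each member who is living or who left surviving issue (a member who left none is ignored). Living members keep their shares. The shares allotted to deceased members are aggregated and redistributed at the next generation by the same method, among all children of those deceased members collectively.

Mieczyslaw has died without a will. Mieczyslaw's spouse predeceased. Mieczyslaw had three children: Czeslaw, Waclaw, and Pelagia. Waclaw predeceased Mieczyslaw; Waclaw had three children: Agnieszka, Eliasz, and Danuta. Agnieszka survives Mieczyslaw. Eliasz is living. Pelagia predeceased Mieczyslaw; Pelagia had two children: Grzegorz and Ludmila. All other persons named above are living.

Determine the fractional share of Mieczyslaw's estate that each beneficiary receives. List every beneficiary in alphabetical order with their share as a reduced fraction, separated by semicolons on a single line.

Agnieszka 2/15; Czeslaw 1/3; Danuta 2/15; Eliasz 2/15; Grzegorz 2/15; Ludmila 2/15

There is no surviving spouse, so the entire estate passes to Mieczyslaw's descendants per capita at each generation.
At generation 1 (Czeslaw, Waclaw, Pelagia) there are 3 shares of (1)/3 = 1/3 each.
Living: Czeslaw — each takes 1/3.
Deceased: Waclaw and Pelagia. Their combined 2/3 is pooled and carried to generation 2.
At generation 2 (Agnieszka, Eliasz, Danuta, Grzegorz, Ludmila) there are 5 shares of (2/3)/5 = 2/15 each.
Living: Agnieszka, Eliasz, Danuta, Grzegorz, and Ludmila — each takes 2/15.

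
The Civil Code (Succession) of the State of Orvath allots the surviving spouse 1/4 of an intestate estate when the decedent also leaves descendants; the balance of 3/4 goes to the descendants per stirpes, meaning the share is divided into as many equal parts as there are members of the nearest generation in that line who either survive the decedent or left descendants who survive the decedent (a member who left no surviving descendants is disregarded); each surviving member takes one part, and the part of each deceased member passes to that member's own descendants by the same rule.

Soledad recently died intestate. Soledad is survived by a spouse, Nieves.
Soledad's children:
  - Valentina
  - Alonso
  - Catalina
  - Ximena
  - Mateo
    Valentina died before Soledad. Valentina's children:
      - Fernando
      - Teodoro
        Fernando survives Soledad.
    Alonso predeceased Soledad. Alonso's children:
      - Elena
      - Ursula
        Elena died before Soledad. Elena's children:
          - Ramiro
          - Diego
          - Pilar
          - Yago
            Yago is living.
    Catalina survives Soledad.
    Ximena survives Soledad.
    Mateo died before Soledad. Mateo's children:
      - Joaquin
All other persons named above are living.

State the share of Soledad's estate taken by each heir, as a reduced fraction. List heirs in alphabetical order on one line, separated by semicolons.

Nieves, as surviving spouse, takes 1/4.
The remaining 3/4 passes to Soledad's descendants per stirpes.
The 3/4 is divided into 5 equal shares of 3/20 among Valentina, Alonso, Catalina, Ximena, Mateo.
Valentina predeceased; the 3/20 allotted to Valentina's branch passes to Valentina's issue by representation.
The 3/20 is divided into 2 equal shares of 3/40 among Fernando, Teodoro.
Fernando is living and takes 3/40.
Teodoro is living and takes 3/40.
Alonso predeceased; the 3/20 allotted to Alonso's branch passes to Alonso's issue by representation.
The 3/20 is divided into 2 equal shares of 3/40 among Elena, Ursula.
Elena predeceased; the 3/40 allotted to Elena's branch passes to Elena's issue by representation.
The 3/40 is divided into 4 equal shares of 3/160 among Ramiro, Diego, Pilar, Yago.
Ramiro is living and takes 3/160.
Diego is living and takes 3/160.
Pilar is living and takes 3/160.
Yago is living and takes 3/160.
Ursula is living and takes 3/40.
Catalina is living and takes 3/20.
Ximena is living and takes 3/20.
Mateo predeceased; the 3/20 allotted to Mateo's branch passes to Mateo's issue by representation.
Joaquin is the sole taker at this level and receives the full 3/20.

Catalina 3/20; Diego 3/160; Fernando 3/40; Joaquin 3/20; Nieves 1/4; Pilar 3/160; Ramiro 3/160; Teodoro 3/40; Ursula 3/40; Ximena 3/20; Yago 3/160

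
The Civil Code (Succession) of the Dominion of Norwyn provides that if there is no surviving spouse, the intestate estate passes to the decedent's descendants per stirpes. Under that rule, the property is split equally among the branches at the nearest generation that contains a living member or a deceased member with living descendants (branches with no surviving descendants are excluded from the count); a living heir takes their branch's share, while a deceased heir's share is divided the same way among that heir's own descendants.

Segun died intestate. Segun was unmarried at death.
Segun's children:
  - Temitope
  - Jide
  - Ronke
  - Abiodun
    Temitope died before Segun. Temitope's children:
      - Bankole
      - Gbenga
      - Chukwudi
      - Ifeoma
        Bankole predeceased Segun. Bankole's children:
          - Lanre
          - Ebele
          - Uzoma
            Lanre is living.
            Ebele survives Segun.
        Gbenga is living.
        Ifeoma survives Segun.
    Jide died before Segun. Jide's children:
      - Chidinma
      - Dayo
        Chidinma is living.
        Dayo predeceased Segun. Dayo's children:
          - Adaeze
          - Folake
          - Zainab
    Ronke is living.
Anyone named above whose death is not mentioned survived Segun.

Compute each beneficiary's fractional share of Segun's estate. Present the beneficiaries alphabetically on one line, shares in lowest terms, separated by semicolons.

Abiodun 1/4; Adaeze 1/24; Chidinma 1/8; Chukwudi 1/16; Ebele 1/48; Folake 1/24; Gbenga 1/16; Ifeoma 1/16; Lanre 1/48; Ronke 1/4; Uzoma 1/48; Zainab 1/24

There is no surviving spouse, so the entire estate passes to Segun's descendants per stirpes.
The estate is divided into 4 equal shares of 1/4 among Temitope, Jide, Ronke, Abiodun.
Temitope predeceased; the 1/4 allotted to Temitope's branch passes to Temitope's issue by representation.
The 1/4 is divided into 4 equal shares of 1/16 among Bankole, Gbenga, Chukwudi, Ifeoma.
Bankole predeceased; the 1/16 allotted to Bankole's branch passes to Bankole's issue by representation.
The 1/16 is divided into 3 equal shares of 1/48 among Lanre, Ebele, Uzoma.
Lanre is living and takes 1/48.
Ebele is living and takes 1/48.
Uzoma is living and takes 1/48.
Gbenga is living and takes 1/16.
Chukwudi is living and takes 1/16.
Ifeoma is living and takes 1/16.
Jide predeceased; the 1/4 allotted to Jide's branch passes to Jide's issue by representation.
The 1/4 is divided into 2 equal shares of 1/8 among Chidinma, Dayo.
Chidinma is living and takes 1/8.
Dayo predeceased; the 1/8 allotted to Dayo's branch passes to Dayo's issue by representation.
The 1/8 is divided into 3 equal shares of 1/24 among Adaeze, Folake, Zainab.
Adaeze is living and takes 1/24.
Folake is living and takes 1/24.
Zainab is living and takes 1/24.
Ronke is living and takes 1/4.
Abiodun is living and takes 1/4.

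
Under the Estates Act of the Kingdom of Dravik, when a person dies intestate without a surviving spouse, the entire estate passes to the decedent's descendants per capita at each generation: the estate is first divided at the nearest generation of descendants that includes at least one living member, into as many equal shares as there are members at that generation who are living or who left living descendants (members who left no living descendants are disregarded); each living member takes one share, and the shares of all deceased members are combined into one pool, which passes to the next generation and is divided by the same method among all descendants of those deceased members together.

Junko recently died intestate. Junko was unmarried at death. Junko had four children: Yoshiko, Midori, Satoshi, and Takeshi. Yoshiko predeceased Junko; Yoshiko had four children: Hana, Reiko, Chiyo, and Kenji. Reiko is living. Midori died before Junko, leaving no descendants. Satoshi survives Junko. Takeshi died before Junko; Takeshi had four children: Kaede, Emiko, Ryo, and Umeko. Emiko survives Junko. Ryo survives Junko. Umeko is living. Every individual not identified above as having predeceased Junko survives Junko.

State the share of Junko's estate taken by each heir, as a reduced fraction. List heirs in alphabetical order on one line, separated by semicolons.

Chiyo 1/12; Emiko 1/12; Hana 1/12; Kaede 1/12; Kenji 1/12; Reiko 1/12; Ryo 1/12; Satoshi 1/3; Umeko 1/12

There is no surviving spouse, so the entire estate passes to Junko's descendants per capita at each generation.
At generation 1 (Yoshiko, Satoshi, Takeshi) there are 3 shares of (1)/3 = 1/3 each.
Living: Satoshi — each takes 1/3.
Deceased: Yoshiko and Takeshi. Their combined 2/3 is pooled and carried to generation 2.
At generation 2 (Hana, Reiko, Chiyo, Kenji, Kaede, Emiko, Ryo, Umeko) there are 8 shares of (2/3)/8 = 1/12 each.
Living: Hana, Reiko, Chiyo, Kenji, Kaede, Emiko, Ryo, and Umeko — each takes 1/12.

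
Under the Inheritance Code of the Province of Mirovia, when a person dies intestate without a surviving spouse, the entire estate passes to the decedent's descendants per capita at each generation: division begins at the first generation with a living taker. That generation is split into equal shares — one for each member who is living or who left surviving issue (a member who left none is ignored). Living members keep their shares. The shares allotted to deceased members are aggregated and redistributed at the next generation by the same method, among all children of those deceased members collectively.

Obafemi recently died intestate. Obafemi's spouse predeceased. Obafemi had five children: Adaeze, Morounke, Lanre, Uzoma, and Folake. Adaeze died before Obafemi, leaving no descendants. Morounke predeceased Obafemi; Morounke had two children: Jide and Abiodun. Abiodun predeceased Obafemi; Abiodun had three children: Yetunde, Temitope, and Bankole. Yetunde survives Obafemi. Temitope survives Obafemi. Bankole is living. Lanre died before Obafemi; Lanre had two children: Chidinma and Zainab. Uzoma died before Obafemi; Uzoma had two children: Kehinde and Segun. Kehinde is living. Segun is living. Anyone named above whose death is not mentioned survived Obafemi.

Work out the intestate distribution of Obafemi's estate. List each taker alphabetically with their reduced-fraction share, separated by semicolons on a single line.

There is no surviving spouse, so the entire estate passes to Obafemi's descendants per capita at each generation.
At generation 1 (Morounke, Lanre, Uzoma, Folake) there are 4 shares of (1)/4 = 1/4 each.
Living: Folake — each takes 1/4.
Deceased: Morounke, Lanre, and Uzoma. Their combined 3/4 is pooled and carried to generation 2.
At generation 2 (Jide, Abiodun, Chidinma, Zainab, Kehinde, Segun) there are 6 shares of (3/4)/6 = 1/8 each.
Living: Jide, Chidinma, Zainab, Kehinde, and Segun — each takes 1/8.
Deceased: Abiodun. That 1/8 share is carried to generation 3.
At generation 3 (Yetunde, Temitope, Bankole) there are 3 shares of (1/8)/3 = 1/24 each.
Living: Yetunde, Temitope, and Bankole — each takes 1/24.

Bankole 1/24; Chidinma 1/8; Folake 1/4; Jide 1/8; Kehinde 1/8; Segun 1/8; Temitope 1/24; Yetunde 1/24; Zainab 1/8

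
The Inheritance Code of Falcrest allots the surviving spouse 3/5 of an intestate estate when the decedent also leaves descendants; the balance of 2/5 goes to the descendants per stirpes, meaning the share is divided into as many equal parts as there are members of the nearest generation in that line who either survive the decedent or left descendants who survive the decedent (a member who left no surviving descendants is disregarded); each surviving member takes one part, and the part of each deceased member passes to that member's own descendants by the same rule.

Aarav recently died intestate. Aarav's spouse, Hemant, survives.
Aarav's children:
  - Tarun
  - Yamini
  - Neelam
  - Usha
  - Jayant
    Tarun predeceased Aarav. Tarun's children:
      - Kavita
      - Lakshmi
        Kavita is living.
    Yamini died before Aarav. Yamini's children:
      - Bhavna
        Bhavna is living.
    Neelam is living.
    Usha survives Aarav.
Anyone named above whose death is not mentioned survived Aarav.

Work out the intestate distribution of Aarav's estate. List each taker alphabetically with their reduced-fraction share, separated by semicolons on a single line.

Bhavna 2/25; Hemant 3/5; Jayant 2/25; Kavita 1/25; Lakshmi 1/25; Neelam 2/25; Usha 2/25

Hemant, as surviving spouse, takes 3/5.
The remaining 2/5 passes to Aarav's descendants per stirpes.
The 2/5 is divided into 5 equal shares of 2/25 among Tarun, Yamini, Neelam, Usha, Jayant.
Tarun predeceased; the 2/25 allotted to Tarun's branch passes to Tarun's issue by representation.
The 2/25 is divided into 2 equal shares of 1/25 among Kavita, Lakshmi.
Kavita is living and takes 1/25.
Lakshmi is living and takes 1/25.
Yamini predeceased; the 2/25 allotted to Yamini's branch passes to Yamini's issue by representation.
Bhavna is the sole taker at this level and receives the full 2/25.
Neelam is living and takes 2/25.
Usha is living and takes 2/25.
Jayant is living and takes 2/25.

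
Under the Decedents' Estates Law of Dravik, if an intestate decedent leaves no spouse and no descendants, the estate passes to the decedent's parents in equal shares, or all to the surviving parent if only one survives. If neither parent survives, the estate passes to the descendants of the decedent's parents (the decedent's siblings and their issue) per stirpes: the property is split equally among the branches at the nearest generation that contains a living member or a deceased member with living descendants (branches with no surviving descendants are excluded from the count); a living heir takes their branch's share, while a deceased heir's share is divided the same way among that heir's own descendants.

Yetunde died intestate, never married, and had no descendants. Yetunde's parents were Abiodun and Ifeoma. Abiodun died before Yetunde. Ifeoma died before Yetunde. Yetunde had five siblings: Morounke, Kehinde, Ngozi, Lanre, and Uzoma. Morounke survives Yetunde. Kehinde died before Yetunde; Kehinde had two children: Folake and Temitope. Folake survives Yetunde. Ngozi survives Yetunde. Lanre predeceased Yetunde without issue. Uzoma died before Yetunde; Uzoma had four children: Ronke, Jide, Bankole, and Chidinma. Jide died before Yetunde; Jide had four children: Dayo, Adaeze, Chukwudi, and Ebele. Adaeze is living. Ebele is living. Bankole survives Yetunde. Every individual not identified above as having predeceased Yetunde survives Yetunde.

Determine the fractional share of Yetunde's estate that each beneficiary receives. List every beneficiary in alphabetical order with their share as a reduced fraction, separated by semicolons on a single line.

Neither parent survives and there are no descendants, so the estate passes to Yetunde's siblings and their issue per stirpes.
Lanre left no surviving issue, so that branch lapses and is disregarded.
The estate is divided into 4 equal shares of 1/4 among Morounke, Kehinde, Ngozi, Uzoma.
Morounke is living and takes 1/4.
Kehinde predeceased; the 1/4 allotted to Kehinde's branch passes to Kehinde's issue by representation.
The 1/4 is divided into 2 equal shares of 1/8 among Folake, Temitope.
Folake is living and takes 1/8.
Temitope is living and takes 1/8.
Ngozi is living and takes 1/4.
Uzoma predeceased; the 1/4 allotted to Uzoma's branch passes to Uzoma's issue by representation.
The 1/4 is divided into 4 equal shares of 1/16 among Ronke, Jide, Bankole, Chidinma.
Ronke is living and takes 1/16.
Jide predeceased; the 1/16 allotted to Jide's branch passes to Jide's issue by representation.
The 1/16 is divided into 4 equal shares of 1/64 among Dayo, Adaeze, Chukwudi, Ebele.
Dayo is living and takes 1/64.
Adaeze is living and takes 1/64.
Chukwudi is living and takes 1/64.
Ebele is living and takes 1/64.
Bankole is living and takes 1/16.
Chidinma is living and takes 1/16.

Adaeze 1/64; Bankole 1/16; Chidinma 1/16; Chukwudi 1/64; Dayo 1/64; Ebele 1/64; Folake 1/8; Morounke 1/4; Ngozi 1/4; Ronke 1/16; Temitope 1/8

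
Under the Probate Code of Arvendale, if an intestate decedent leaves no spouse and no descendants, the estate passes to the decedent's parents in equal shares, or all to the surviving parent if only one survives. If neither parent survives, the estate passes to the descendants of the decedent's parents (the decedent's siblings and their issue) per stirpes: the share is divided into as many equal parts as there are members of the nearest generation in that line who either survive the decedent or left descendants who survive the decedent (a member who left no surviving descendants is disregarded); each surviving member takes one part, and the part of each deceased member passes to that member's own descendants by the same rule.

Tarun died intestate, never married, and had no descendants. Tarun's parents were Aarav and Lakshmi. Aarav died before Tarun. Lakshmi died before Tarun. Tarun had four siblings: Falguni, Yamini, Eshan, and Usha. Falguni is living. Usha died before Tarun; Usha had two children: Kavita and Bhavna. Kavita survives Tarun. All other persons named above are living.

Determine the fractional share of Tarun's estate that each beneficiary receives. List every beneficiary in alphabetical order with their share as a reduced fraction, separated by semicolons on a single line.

Bhavna 1/8; Eshan 1/4; Falguni 1/4; Kavita 1/8; Yamini 1/4

Neither parent survives and there are no descendants, so the estate passes to Tarun's siblings and their issue per stirpes.
The estate is divided into 4 equal shares of 1/4 among Falguni, Yamini, Eshan, Usha.
Falguni is living and takes 1/4.
Yamini is living and takes 1/4.
Eshan is living and takes 1/4.
Usha predeceased; the 1/4 allotted to Usha's branch passes to Usha's issue by representation.
The 1/4 is divided into 2 equal shares of 1/8 among Kavita, Bhavna.
Kavita is living and takes 1/8.
Bhavna is living and takes 1/8.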